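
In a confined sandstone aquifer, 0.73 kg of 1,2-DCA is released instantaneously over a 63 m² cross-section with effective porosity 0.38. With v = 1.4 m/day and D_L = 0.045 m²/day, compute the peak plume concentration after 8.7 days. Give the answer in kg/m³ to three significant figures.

The peak of an instantaneous 1D plume sits at x = vt; there the Gaussian factor is 1 and C_max = M/(n_e·A·√(4πDt)), where n_e·A is the pore area the mass is dissolved in.
√(4πDt) = √(4π × 0.045 × 8.7) = 2.218 m, so C_max = 0.73/(0.38 × 63 × 2.218) = 0.0137 kg/m³.

0.0137 kg/m³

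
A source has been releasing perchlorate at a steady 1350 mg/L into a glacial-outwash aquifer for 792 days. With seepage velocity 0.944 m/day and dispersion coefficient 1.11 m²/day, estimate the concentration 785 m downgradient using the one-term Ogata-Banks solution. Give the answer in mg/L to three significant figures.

For a continuous step input, C/C₀ ≈ ½·erfc((x−vt)/(2√(Dt))).
vt = 0.944 × 792 = 747.648 m and 2√(Dt) = 2√(1.11 × 792) = 59.30 m.
Argument (x−vt)/(2√(Dt)) = (785 − 747.648)/59.30 = 0.6299; ½·erfc(0.6299) = 0.1865.
C = 1350 × 0.1865 = 252 mg/L.

252 mg/L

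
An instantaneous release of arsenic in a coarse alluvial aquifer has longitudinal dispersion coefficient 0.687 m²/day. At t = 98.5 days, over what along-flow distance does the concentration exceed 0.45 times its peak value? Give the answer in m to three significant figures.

The plume is Gaussian with σ = √(2Dt) = √(2 × 0.687 × 98.5) = 11.63 m.
C/C_peak = exp(−Δx²/(2σ²)) = 0.45 ⇒ Δx = σ·√(−2 ln 0.45) = 11.63 × 1.264 = 14.70 m.
Width = 2Δx = 29.4 m.

29.4 m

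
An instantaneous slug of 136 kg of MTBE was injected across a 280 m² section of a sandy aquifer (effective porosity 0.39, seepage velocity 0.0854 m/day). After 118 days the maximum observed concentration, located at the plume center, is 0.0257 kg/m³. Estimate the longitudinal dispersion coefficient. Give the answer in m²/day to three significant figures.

At the plume center C_max = M/(n_e·A·√(4πDt)), so D = M²/(4πt·(n_e·A·C_max)²).
n_e·A·C_max = 0.39 × 280 × 0.0257 = 2.806 kg/m.
D = 136²/(4π × 118 × 2.806²) = 1.58 m²/day.

1.58 m²/day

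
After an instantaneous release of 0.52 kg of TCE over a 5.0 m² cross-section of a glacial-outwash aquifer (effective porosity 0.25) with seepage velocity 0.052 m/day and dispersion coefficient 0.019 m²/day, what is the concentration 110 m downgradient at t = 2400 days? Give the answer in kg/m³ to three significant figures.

For an instantaneous plane source, C(x,t) = M/(n_e·A·√(4πDt)) · exp(−(x−vt)²/(4Dt)), with n_e·A the pore (flow) area.
Plume center vt = 0.052 × 2400 = 124.8 m, so the well at 110 m is 14.8 m upgradient of the peak.
√(4πDt) = 23.94 m, giving peak height M/(n_e·A·√(4πDt)) = 0.52/(0.25 × 5.0 × 23.94) = 0.01738 kg/m³.
(x−vt)²/(4Dt) = (-14.8)²/(4 × 0.019 × 2400) = 1.201; exp(−1.201) = 0.3009.
C = 0.01738 × 0.3009 = 0.00523 kg/m³.

0.00523 kg/m³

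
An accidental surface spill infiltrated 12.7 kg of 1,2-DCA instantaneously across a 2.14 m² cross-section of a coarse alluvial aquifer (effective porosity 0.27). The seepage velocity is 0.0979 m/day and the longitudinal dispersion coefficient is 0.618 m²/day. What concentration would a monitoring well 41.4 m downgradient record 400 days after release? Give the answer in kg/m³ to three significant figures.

0.392 kg/m³

For an instantaneous plane source, C(x,t) = M/(n_e·A·√(4πDt)) · exp(−(x−vt)²/(4Dt)), with n_e·A the pore (flow) area.
Plume center vt = 0.0979 × 400 = 39.16 m, so the well at 41.4 m is 2.24 m downgradient of the peak.
√(4πDt) = 55.74 m, giving peak height M/(n_e·A·√(4πDt)) = 12.7/(0.27 × 2.14 × 55.74) = 0.3943 kg/m³.
(x−vt)²/(4Dt) = (2.24)²/(4 × 0.618 × 400) = 0.005074; exp(−0.005074) = 0.9949.
C = 0.3943 × 0.9949 = 0.392 kg/m³.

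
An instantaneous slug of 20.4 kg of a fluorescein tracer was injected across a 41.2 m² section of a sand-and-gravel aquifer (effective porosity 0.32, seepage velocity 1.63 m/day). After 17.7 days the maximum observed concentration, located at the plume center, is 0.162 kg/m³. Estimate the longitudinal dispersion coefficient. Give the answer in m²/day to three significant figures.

At the plume center C_max = M/(n_e·A·√(4πDt)), so D = M²/(4πt·(n_e·A·C_max)²).
n_e·A·C_max = 0.32 × 41.2 × 0.162 = 2.136 kg/m.
D = 20.4²/(4π × 17.7 × 2.136²) = 0.410 m²/day.

0.410 m²/day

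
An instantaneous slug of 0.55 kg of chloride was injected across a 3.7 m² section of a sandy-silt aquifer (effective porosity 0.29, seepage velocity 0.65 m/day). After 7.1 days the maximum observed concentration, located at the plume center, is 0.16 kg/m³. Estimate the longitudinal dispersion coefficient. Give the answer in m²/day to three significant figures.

At the plume center C_max = M/(n_e·A·√(4πDt)), so D = M²/(4πt·(n_e·A·C_max)²).
n_e·A·C_max = 0.29 × 3.7 × 0.16 = 0.1717 kg/m.
D = 0.55²/(4π × 7.1 × 0.1717²) = 0.115 m²/day.

0.115 m²/day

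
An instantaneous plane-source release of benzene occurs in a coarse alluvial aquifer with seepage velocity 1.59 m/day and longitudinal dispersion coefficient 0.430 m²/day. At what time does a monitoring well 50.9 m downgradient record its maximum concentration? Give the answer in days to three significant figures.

31.8 days

For the 1D instantaneous-source solution, setting ∂C/∂t = 0 at fixed x gives v²t² + 2Dt − x² = 0, so t = (√(D² + v²x²) − D)/v².
√(D² + v²x²) = √(0.430² + 1.59² × 50.9²) = 80.93; v² = 2.5281.
t = (80.93 − 0.430)/2.5281 = 31.8 days (vs. the pure-advection estimate x/v = 32.0 d).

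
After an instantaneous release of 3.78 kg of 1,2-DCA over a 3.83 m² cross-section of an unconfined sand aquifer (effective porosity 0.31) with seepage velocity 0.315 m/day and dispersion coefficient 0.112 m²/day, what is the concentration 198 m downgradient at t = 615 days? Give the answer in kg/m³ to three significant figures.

0.101 kg/m³

For an instantaneous plane source, C(x,t) = M/(n_e·A·√(4πDt)) · exp(−(x−vt)²/(4Dt)), with n_e·A the pore (flow) area.
Plume center vt = 0.315 × 615 = 193.725 m, so the well at 198 m is 4.275 m downgradient of the peak.
√(4πDt) = 29.42 m, giving peak height M/(n_e·A·√(4πDt)) = 3.78/(0.31 × 3.83 × 29.42) = 0.1082 kg/m³.
(x−vt)²/(4Dt) = (4.275)²/(4 × 0.112 × 615) = 0.06633; exp(−0.06633) = 0.9358.
C = 0.1082 × 0.9358 = 0.101 kg/m³.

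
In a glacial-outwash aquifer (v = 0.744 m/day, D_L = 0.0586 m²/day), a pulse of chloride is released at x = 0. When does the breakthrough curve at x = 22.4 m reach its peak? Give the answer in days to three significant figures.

30.0 days

For the 1D instantaneous-source solution, setting ∂C/∂t = 0 at fixed x gives v²t² + 2Dt − x² = 0, so t = (√(D² + v²x²) − D)/v².
√(D² + v²x²) = √(0.0586² + 0.744² × 22.4²) = 16.67; v² = 0.553536.
t = (16.67 − 0.0586)/0.553536 = 30.0 days (vs. the pure-advection estimate x/v = 30.1 d).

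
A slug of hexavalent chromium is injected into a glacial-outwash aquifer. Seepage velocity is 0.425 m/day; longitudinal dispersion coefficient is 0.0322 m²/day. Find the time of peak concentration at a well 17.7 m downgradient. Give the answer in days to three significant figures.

For the 1D instantaneous-source solution, setting ∂C/∂t = 0 at fixed x gives v²t² + 2Dt − x² = 0, so t = (√(D² + v²x²) − D)/v².
√(D² + v²x²) = √(0.0322² + 0.425² × 17.7²) = 7.523; v² = 0.180625.
t = (7.523 − 0.0322)/0.180625 = 41.5 days (vs. the pure-advection estimate x/v = 41.6 d).

41.5 days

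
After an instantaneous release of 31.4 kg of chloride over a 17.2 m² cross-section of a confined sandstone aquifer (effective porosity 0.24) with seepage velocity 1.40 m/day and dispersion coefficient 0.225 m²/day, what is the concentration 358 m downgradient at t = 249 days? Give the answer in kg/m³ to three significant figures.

For an instantaneous plane source, C(x,t) = M/(n_e·A·√(4πDt)) · exp(−(x−vt)²/(4Dt)), with n_e·A the pore (flow) area.
Plume center vt = 1.40 × 249 = 348.6 m, so the well at 358 m is 9.4 m downgradient of the peak.
√(4πDt) = 26.53 m, giving peak height M/(n_e·A·√(4πDt)) = 31.4/(0.24 × 17.2 × 26.53) = 0.2867 kg/m³.
(x−vt)²/(4Dt) = (9.4)²/(4 × 0.225 × 249) = 0.3943; exp(−0.3943) = 0.6742.
C = 0.2867 × 0.6742 = 0.193 kg/m³.

0.193 kg/m³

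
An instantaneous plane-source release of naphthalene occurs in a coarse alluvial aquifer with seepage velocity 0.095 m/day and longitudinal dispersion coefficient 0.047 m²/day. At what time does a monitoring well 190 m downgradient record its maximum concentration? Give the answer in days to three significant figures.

1990 days

For the 1D instantaneous-source solution, setting ∂C/∂t = 0 at fixed x gives v²t² + 2Dt − x² = 0, so t = (√(D² + v²x²) − D)/v².
√(D² + v²x²) = √(0.047² + 0.095² × 190²) = 18.05; v² = 0.009025.
t = (18.05 − 0.047)/0.009025 = 1990 days (vs. the pure-advection estimate x/v = 2000 d).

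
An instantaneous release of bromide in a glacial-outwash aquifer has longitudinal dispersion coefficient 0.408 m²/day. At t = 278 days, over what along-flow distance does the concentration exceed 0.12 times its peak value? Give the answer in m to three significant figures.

The plume is Gaussian with σ = √(2Dt) = √(2 × 0.408 × 278) = 15.06 m.
C/C_peak = exp(−Δx²/(2σ²)) = 0.12 ⇒ Δx = σ·√(−2 ln 0.12) = 15.06 × 2.059 = 31.01 m.
Width = 2Δx = 62.0 m.

62.0 m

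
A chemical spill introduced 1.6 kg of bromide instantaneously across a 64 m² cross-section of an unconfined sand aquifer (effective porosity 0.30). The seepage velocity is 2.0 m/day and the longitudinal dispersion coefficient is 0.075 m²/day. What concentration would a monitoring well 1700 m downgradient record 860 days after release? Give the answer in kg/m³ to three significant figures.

0.000621 kg/m³

For an instantaneous plane source, C(x,t) = M/(n_e·A·√(4πDt)) · exp(−(x−vt)²/(4Dt)), with n_e·A the pore (flow) area.
Plume center vt = 2.0 × 860 = 1720 m, so the well at 1700 m is 20 m upgradient of the peak.
√(4πDt) = 28.47 m, giving peak height M/(n_e·A·√(4πDt)) = 1.6/(0.30 × 64 × 28.47) = 0.002927 kg/m³.
(x−vt)²/(4Dt) = (-20)²/(4 × 0.075 × 860) = 1.550; exp(−1.550) = 0.2122.
C = 0.002927 × 0.2122 = 0.000621 kg/m³.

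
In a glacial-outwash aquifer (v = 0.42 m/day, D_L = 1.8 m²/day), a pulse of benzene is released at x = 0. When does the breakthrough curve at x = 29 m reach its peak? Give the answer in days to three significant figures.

59.6 days

For the 1D instantaneous-source solution, setting ∂C/∂t = 0 at fixed x gives v²t² + 2Dt − x² = 0, so t = (√(D² + v²x²) − D)/v².
√(D² + v²x²) = √(1.8² + 0.42² × 29²) = 12.31; v² = 0.1764.
t = (12.31 − 1.8)/0.1764 = 59.6 days (vs. the pure-advection estimate x/v = 69.0 d).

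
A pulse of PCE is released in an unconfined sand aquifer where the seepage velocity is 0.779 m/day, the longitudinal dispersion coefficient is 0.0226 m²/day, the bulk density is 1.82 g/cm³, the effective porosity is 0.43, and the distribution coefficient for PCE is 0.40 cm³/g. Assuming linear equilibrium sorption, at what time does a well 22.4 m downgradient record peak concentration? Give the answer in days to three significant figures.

77.3 days

Retardation factor R = 1 + ρ_b·K_d/n = 1 + 1.82 × 0.40/0.43 = 2.693.
Sorption retards both mechanisms: v_R = v/R = 0.2893 m/day, D_R = D/R = 0.008392 m²/day.
Peak time from v_R²t² + 2D_R t − x² = 0: t = (√(D_R² + v_R²x²) − D_R)/v_R².
√(D_R² + v_R²x²) = √(0.008392² + 0.2893² × 22.4²) = 6.480; v_R² = 0.08369.
t = (6.480 − 0.008392)/0.08369 = 77.3 days.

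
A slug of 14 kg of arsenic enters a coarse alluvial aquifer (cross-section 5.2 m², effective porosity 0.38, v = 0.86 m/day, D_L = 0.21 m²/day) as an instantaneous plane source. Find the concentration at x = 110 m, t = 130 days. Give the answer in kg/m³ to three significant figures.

For an instantaneous plane source, C(x,t) = M/(n_e·A·√(4πDt)) · exp(−(x−vt)²/(4Dt)), with n_e·A the pore (flow) area.
Plume center vt = 0.86 × 130 = 111.8 m, so the well at 110 m is 1.8 m upgradient of the peak.
√(4πDt) = 18.52 m, giving peak height M/(n_e·A·√(4πDt)) = 14/(0.38 × 5.2 × 18.52) = 0.3826 kg/m³.
(x−vt)²/(4Dt) = (-1.8)²/(4 × 0.21 × 130) = 0.02967; exp(−0.02967) = 0.9708.
C = 0.3826 × 0.9708 = 0.371 kg/m³.

0.371 kg/m³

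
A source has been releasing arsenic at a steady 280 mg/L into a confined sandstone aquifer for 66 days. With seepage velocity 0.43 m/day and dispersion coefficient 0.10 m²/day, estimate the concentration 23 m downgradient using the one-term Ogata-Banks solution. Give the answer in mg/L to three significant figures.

261 mg/L

For a continuous step input, C/C₀ ≈ ½·erfc((x−vt)/(2√(Dt))).
vt = 0.43 × 66 = 28.38 m and 2√(Dt) = 2√(0.10 × 66) = 5.138 m.
Argument (x−vt)/(2√(Dt)) = (23 − 28.38)/5.138 = -1.047; ½·erfc(-1.047) = 0.9307.
C = 280 × 0.9307 = 261 mg/L.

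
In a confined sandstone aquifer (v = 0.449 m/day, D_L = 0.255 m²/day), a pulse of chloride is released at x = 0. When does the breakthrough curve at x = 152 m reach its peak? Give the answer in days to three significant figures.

337 days

For the 1D instantaneous-source solution, setting ∂C/∂t = 0 at fixed x gives v²t² + 2Dt − x² = 0, so t = (√(D² + v²x²) − D)/v².
√(D² + v²x²) = √(0.255² + 0.449² × 152²) = 68.25; v² = 0.201601.
t = (68.25 − 0.255)/0.201601 = 337 days (vs. the pure-advection estimate x/v = 339 d).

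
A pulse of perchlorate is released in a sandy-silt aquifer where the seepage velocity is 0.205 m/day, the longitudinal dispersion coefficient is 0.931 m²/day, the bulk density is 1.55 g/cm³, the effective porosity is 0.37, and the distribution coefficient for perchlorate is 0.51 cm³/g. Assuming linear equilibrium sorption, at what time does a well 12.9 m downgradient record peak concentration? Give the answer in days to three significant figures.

Retardation factor R = 1 + ρ_b·K_d/n = 1 + 1.55 × 0.51/0.37 = 3.136.
Sorption retards both mechanisms: v_R = v/R = 0.06537 m/day, D_R = D/R = 0.2969 m²/day.
Peak time from v_R²t² + 2D_R t − x² = 0: t = (√(D_R² + v_R²x²) − D_R)/v_R².
√(D_R² + v_R²x²) = √(0.2969² + 0.06537² × 12.9²) = 0.8940; v_R² = 0.004273.
t = (0.8940 − 0.2969)/0.004273 = 140 days.

140 days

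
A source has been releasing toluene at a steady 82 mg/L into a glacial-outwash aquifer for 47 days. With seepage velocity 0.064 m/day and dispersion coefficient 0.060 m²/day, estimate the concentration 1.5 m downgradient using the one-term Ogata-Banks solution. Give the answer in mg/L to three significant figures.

For a continuous step input, C/C₀ ≈ ½·erfc((x−vt)/(2√(Dt))).
vt = 0.064 × 47 = 3.008 m and 2√(Dt) = 2√(0.060 × 47) = 3.359 m.
Argument (x−vt)/(2√(Dt)) = (1.5 − 3.008)/3.359 = -0.4489; ½·erfc(-0.4489) = 0.7372.
C = 82 × 0.7372 = 60.5 mg/L.

60.5 mg/L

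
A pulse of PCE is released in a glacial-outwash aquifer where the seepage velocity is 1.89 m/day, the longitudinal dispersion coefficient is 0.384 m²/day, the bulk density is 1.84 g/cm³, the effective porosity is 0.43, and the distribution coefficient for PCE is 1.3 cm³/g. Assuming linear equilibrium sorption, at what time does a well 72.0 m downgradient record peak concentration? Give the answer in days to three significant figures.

Retardation factor R = 1 + ρ_b·K_d/n = 1 + 1.84 × 1.3/0.43 = 6.563.
Sorption retards both mechanisms: v_R = v/R = 0.2880 m/day, D_R = D/R = 0.05851 m²/day.
Peak time from v_R²t² + 2D_R t − x² = 0: t = (√(D_R² + v_R²x²) − D_R)/v_R².
√(D_R² + v_R²x²) = √(0.05851² + 0.2880² × 72.0²) = 20.74; v_R² = 0.08294.
t = (20.74 − 0.05851)/0.08294 = 249 days.

249 days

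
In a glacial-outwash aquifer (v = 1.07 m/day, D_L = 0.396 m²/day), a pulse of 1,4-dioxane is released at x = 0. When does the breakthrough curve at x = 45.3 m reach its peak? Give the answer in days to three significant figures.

For the 1D instantaneous-source solution, setting ∂C/∂t = 0 at fixed x gives v²t² + 2Dt − x² = 0, so t = (√(D² + v²x²) − D)/v².
√(D² + v²x²) = √(0.396² + 1.07² × 45.3²) = 48.47; v² = 1.1449.
t = (48.47 − 0.396)/1.1449 = 42.0 days (vs. the pure-advection estimate x/v = 42.3 d).

42.0 days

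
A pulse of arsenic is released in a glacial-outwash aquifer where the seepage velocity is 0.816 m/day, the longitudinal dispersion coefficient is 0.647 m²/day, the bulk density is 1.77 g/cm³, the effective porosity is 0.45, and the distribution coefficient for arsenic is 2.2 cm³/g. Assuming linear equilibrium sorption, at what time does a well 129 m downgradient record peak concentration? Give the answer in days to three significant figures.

1520 days

Retardation factor R = 1 + ρ_b·K_d/n = 1 + 1.77 × 2.2/0.45 = 9.653.
Sorption retards both mechanisms: v_R = v/R = 0.08453 m/day, D_R = D/R = 0.06703 m²/day.
Peak time from v_R²t² + 2D_R t − x² = 0: t = (√(D_R² + v_R²x²) − D_R)/v_R².
√(D_R² + v_R²x²) = √(0.06703² + 0.08453² × 129²) = 10.90; v_R² = 0.007145.
t = (10.90 − 0.06703)/0.007145 = 1520 days.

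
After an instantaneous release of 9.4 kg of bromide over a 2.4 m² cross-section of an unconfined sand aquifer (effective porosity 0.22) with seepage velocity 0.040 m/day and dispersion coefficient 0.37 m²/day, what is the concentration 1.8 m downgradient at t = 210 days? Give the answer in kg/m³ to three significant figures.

For an instantaneous plane source, C(x,t) = M/(n_e·A·√(4πDt)) · exp(−(x−vt)²/(4Dt)), with n_e·A the pore (flow) area.
Plume center vt = 0.040 × 210 = 8.4 m, so the well at 1.8 m is 6.6 m upgradient of the peak.
√(4πDt) = 31.25 m, giving peak height M/(n_e·A·√(4πDt)) = 9.4/(0.22 × 2.4 × 31.25) = 0.5697 kg/m³.
(x−vt)²/(4Dt) = (-6.6)²/(4 × 0.37 × 210) = 0.1402; exp(−0.1402) = 0.8692.
C = 0.5697 × 0.8692 = 0.495 kg/m³.

0.495 kg/m³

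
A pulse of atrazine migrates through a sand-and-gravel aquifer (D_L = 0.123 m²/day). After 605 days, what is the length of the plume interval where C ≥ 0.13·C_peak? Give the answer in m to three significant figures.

49.3 m

The plume is Gaussian with σ = √(2Dt) = √(2 × 0.123 × 605) = 12.20 m.
C/C_peak = exp(−Δx²/(2σ²)) = 0.13 ⇒ Δx = σ·√(−2 ln 0.13) = 12.20 × 2.020 = 24.64 m.
Width = 2Δx = 49.3 m.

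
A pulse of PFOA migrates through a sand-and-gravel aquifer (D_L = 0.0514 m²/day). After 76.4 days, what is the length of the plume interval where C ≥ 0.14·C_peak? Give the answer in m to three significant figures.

11.1 m

The plume is Gaussian with σ = √(2Dt) = √(2 × 0.0514 × 76.4) = 2.802 m.
C/C_peak = exp(−Δx²/(2σ²)) = 0.14 ⇒ Δx = σ·√(−2 ln 0.14) = 2.802 × 1.983 = 5.556 m.
Width = 2Δx = 11.1 m.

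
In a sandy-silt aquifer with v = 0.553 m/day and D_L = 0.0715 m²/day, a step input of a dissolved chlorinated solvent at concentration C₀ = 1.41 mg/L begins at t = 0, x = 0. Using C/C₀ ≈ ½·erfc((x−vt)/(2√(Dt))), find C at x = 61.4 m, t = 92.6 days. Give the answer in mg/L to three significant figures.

0.00359 mg/L

For a continuous step input, C/C₀ ≈ ½·erfc((x−vt)/(2√(Dt))).
vt = 0.553 × 92.6 = 51.2078 m and 2√(Dt) = 2√(0.0715 × 92.6) = 5.146 m.
Argument (x−vt)/(2√(Dt)) = (61.4 − 51.2078)/5.146 = 1.981; ½·erfc(1.981) = 0.002543.
C = 1.41 × 0.002543 = 0.00359 mg/L.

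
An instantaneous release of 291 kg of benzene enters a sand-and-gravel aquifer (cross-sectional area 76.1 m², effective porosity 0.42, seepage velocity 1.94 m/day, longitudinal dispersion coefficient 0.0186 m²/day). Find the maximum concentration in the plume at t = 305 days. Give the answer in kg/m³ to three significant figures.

The peak of an instantaneous 1D plume sits at x = vt; there the Gaussian factor is 1 and C_max = M/(n_e·A·√(4πDt)), where n_e·A is the pore area the mass is dissolved in.
√(4πDt) = √(4π × 0.0186 × 305) = 8.443 m, so C_max = 291/(0.42 × 76.1 × 8.443) = 1.08 kg/m³.

1.08 kg/m³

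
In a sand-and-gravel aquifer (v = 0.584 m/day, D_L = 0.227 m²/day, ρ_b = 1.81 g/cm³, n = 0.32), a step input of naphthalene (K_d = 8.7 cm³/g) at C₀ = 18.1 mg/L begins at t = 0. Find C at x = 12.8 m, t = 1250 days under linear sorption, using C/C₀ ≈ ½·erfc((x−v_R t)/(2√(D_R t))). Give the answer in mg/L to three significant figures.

12.6 mg/L

Retardation factor R = 1 + ρ_b·K_d/n = 1 + 1.81 × 8.7/0.32 = 50.21.
Sorption retards both mechanisms: v_R = v/R = 0.01163 m/day, D_R = D/R = 0.004521 m²/day.
v_R·t = 0.01163 × 1250 = 14.5375 m; 2√(D_R t) = 4.754 m; argument = (12.8 − 14.5375)/4.754 = -0.3655.
C = C₀ × ½·erfc(-0.3655) = 18.1 × 0.6974 = 12.6 mg/L.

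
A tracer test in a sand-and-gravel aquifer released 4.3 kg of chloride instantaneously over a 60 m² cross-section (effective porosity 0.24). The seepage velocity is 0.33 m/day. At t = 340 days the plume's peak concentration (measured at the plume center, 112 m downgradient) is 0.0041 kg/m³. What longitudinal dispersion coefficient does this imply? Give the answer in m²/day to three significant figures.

At the plume center C_max = M/(n_e·A·√(4πDt)), so D = M²/(4πt·(n_e·A·C_max)²).
n_e·A·C_max = 0.24 × 60 × 0.0041 = 0.05904 kg/m.
D = 4.3²/(4π × 340 × 0.05904²) = 1.24 m²/day.

1.24 m²/day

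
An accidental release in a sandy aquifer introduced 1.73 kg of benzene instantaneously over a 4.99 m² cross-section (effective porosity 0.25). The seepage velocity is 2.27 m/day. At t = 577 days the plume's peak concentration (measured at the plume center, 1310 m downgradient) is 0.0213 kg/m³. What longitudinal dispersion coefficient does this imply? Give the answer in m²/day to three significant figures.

At the plume center C_max = M/(n_e·A·√(4πDt)), so D = M²/(4πt·(n_e·A·C_max)²).
n_e·A·C_max = 0.25 × 4.99 × 0.0213 = 0.02657 kg/m.
D = 1.73²/(4π × 577 × 0.02657²) = 0.585 m²/day.

0.585 m²/day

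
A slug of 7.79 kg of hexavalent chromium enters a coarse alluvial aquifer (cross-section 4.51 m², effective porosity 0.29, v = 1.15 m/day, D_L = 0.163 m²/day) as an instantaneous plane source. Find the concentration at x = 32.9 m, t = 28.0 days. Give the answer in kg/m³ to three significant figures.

For an instantaneous plane source, C(x,t) = M/(n_e·A·√(4πDt)) · exp(−(x−vt)²/(4Dt)), with n_e·A the pore (flow) area.
Plume center vt = 1.15 × 28.0 = 32.2 m, so the well at 32.9 m is 0.7 m downgradient of the peak.
√(4πDt) = 7.573 m, giving peak height M/(n_e·A·√(4πDt)) = 7.79/(0.29 × 4.51 × 7.573) = 0.7865 kg/m³.
(x−vt)²/(4Dt) = (0.7)²/(4 × 0.163 × 28.0) = 0.02684; exp(−0.02684) = 0.9735.
C = 0.7865 × 0.9735 = 0.766 kg/m³.

0.766 kg/m³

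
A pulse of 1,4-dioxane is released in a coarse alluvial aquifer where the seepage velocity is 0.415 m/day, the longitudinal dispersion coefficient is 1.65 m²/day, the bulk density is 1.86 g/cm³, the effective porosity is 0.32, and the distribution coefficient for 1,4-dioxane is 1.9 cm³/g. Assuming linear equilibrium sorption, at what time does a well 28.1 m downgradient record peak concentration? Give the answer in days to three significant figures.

708 days

Retardation factor R = 1 + ρ_b·K_d/n = 1 + 1.86 × 1.9/0.32 = 12.04.
Sorption retards both mechanisms: v_R = v/R = 0.03447 m/day, D_R = D/R = 0.1370 m²/day.
Peak time from v_R²t² + 2D_R t − x² = 0: t = (√(D_R² + v_R²x²) − D_R)/v_R².
√(D_R² + v_R²x²) = √(0.1370² + 0.03447² × 28.1²) = 0.9782; v_R² = 0.001188.
t = (0.9782 − 0.1370)/0.001188 = 708 days.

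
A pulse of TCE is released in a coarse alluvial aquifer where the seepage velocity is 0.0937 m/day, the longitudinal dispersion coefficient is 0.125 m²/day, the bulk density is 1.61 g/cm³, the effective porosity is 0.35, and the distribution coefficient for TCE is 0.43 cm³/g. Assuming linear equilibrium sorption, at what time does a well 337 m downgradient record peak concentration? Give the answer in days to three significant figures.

10700 days

Retardation factor R = 1 + ρ_b·K_d/n = 1 + 1.61 × 0.43/0.35 = 2.978.
Sorption retards both mechanisms: v_R = v/R = 0.03146 m/day, D_R = D/R = 0.04197 m²/day.
Peak time from v_R²t² + 2D_R t − x² = 0: t = (√(D_R² + v_R²x²) − D_R)/v_R².
√(D_R² + v_R²x²) = √(0.04197² + 0.03146² × 337²) = 10.60; v_R² = 0.0009897.
t = (10.60 − 0.04197)/0.0009897 = 10700 days.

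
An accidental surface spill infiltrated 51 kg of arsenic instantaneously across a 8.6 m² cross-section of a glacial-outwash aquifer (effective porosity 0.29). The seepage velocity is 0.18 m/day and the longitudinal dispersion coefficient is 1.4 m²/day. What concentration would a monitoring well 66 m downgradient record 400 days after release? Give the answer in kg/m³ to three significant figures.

0.240 kg/m³

For an instantaneous plane source, C(x,t) = M/(n_e·A·√(4πDt)) · exp(−(x−vt)²/(4Dt)), with n_e·A the pore (flow) area.
Plume center vt = 0.18 × 400 = 72 m, so the well at 66 m is 6 m upgradient of the peak.
√(4πDt) = 83.89 m, giving peak height M/(n_e·A·√(4πDt)) = 51/(0.29 × 8.6 × 83.89) = 0.2438 kg/m³.
(x−vt)²/(4Dt) = (-6)²/(4 × 1.4 × 400) = 0.01607; exp(−0.01607) = 0.9841.
C = 0.2438 × 0.9841 = 0.240 kg/m³.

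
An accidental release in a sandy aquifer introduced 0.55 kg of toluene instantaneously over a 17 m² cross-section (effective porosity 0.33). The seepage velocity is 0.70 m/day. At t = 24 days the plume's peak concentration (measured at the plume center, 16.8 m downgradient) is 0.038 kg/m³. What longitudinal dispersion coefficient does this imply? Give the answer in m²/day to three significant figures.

At the plume center C_max = M/(n_e·A·√(4πDt)), so D = M²/(4πt·(n_e·A·C_max)²).
n_e·A·C_max = 0.33 × 17 × 0.038 = 0.2132 kg/m.
D = 0.55²/(4π × 24 × 0.2132²) = 0.0221 m²/day.

0.0221 m²/day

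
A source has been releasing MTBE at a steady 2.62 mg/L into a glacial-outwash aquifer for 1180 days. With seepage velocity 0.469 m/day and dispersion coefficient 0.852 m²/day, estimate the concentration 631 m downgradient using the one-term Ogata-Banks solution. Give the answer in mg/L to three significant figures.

For a continuous step input, C/C₀ ≈ ½·erfc((x−vt)/(2√(Dt))).
vt = 0.469 × 1180 = 553.42 m and 2√(Dt) = 2√(0.852 × 1180) = 63.41 m.
Argument (x−vt)/(2√(Dt)) = (631 − 553.42)/63.41 = 1.223; ½·erfc(1.223) = 0.04185.
C = 2.62 × 0.04185 = 0.110 mg/L.

0.110 mg/L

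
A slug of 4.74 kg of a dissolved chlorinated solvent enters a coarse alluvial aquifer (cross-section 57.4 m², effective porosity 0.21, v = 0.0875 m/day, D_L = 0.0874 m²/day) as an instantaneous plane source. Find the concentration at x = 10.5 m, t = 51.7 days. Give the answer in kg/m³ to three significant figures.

0.00723 kg/m³

For an instantaneous plane source, C(x,t) = M/(n_e·A·√(4πDt)) · exp(−(x−vt)²/(4Dt)), with n_e·A the pore (flow) area.
Plume center vt = 0.0875 × 51.7 = 4.52375 m, so the well at 10.5 m is 5.97625 m downgradient of the peak.
√(4πDt) = 7.535 m, giving peak height M/(n_e·A·√(4πDt)) = 4.74/(0.21 × 57.4 × 7.535) = 0.05219 kg/m³.
(x−vt)²/(4Dt) = (5.97625)²/(4 × 0.0874 × 51.7) = 1.976; exp(−1.976) = 0.1386.
C = 0.05219 × 0.1386 = 0.00723 kg/m³.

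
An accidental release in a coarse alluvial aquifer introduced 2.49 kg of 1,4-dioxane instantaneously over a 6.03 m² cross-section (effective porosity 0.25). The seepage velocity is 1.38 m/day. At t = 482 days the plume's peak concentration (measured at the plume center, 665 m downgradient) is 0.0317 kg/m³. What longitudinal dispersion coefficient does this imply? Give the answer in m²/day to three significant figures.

At the plume center C_max = M/(n_e·A·√(4πDt)), so D = M²/(4πt·(n_e·A·C_max)²).
n_e·A·C_max = 0.25 × 6.03 × 0.0317 = 0.04779 kg/m.
D = 2.49²/(4π × 482 × 0.04779²) = 0.448 m²/day.

0.448 m²/day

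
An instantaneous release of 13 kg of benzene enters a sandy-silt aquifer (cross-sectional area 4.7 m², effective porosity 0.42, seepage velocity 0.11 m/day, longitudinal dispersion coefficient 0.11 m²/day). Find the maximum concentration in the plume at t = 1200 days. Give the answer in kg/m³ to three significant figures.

The peak of an instantaneous 1D plume sits at x = vt; there the Gaussian factor is 1 and C_max = M/(n_e·A·√(4πDt)), where n_e·A is the pore area the mass is dissolved in.
√(4πDt) = √(4π × 0.11 × 1200) = 40.73 m, so C_max = 13/(0.42 × 4.7 × 40.73) = 0.162 kg/m³.

0.162 kg/m³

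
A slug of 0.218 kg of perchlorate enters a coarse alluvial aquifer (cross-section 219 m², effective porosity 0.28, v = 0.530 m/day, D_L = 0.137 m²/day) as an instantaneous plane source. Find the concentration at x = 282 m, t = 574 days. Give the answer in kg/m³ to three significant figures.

For an instantaneous plane source, C(x,t) = M/(n_e·A·√(4πDt)) · exp(−(x−vt)²/(4Dt)), with n_e·A the pore (flow) area.
Plume center vt = 0.530 × 574 = 304.22 m, so the well at 282 m is 22.22 m upgradient of the peak.
√(4πDt) = 31.44 m, giving peak height M/(n_e·A·√(4πDt)) = 0.218/(0.28 × 219 × 31.44) = 0.0001131 kg/m³.
(x−vt)²/(4Dt) = (-22.22)²/(4 × 0.137 × 574) = 1.570; exp(−1.570) = 0.2080.
C = 0.0001131 × 0.2080 = 2.35e-05 kg/m³.

2.35e-05 kg/m³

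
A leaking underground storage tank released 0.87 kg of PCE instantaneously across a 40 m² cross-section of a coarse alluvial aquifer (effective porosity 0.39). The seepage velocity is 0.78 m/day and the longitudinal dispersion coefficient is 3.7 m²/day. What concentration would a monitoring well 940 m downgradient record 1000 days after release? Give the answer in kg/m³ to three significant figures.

4.59e-05 kg/m³

For an instantaneous plane source, C(x,t) = M/(n_e·A·√(4πDt)) · exp(−(x−vt)²/(4Dt)), with n_e·A the pore (flow) area.
Plume center vt = 0.78 × 1000 = 780 m, so the well at 940 m is 160 m downgradient of the peak.
√(4πDt) = 215.6 m, giving peak height M/(n_e·A·√(4πDt)) = 0.87/(0.39 × 40 × 215.6) = 0.0002587 kg/m³.
(x−vt)²/(4Dt) = (160)²/(4 × 3.7 × 1000) = 1.730; exp(−1.730) = 0.1773.
C = 0.0002587 × 0.1773 = 4.59e-05 kg/m³.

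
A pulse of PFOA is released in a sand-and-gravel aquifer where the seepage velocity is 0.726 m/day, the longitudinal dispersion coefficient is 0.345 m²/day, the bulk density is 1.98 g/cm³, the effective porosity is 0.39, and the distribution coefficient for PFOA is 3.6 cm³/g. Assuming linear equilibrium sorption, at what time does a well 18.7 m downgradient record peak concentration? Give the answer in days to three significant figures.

484 days

Retardation factor R = 1 + ρ_b·K_d/n = 1 + 1.98 × 3.6/0.39 = 19.28.
Sorption retards both mechanisms: v_R = v/R = 0.03766 m/day, D_R = D/R = 0.01789 m²/day.
Peak time from v_R²t² + 2D_R t − x² = 0: t = (√(D_R² + v_R²x²) − D_R)/v_R².
√(D_R² + v_R²x²) = √(0.01789² + 0.03766² × 18.7²) = 0.7045; v_R² = 0.001418.
t = (0.7045 − 0.01789)/0.001418 = 484 days.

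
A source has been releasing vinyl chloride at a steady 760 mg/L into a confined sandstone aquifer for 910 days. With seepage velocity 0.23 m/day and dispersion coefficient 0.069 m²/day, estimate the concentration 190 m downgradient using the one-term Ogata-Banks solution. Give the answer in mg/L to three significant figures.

728 mg/L

For a continuous step input, C/C₀ ≈ ½·erfc((x−vt)/(2√(Dt))).
vt = 0.23 × 910 = 209.3 m and 2√(Dt) = 2√(0.069 × 910) = 15.85 m.
Argument (x−vt)/(2√(Dt)) = (190 − 209.3)/15.85 = -1.218; ½·erfc(-1.218) = 0.9575.
C = 760 × 0.9575 = 728 mg/L.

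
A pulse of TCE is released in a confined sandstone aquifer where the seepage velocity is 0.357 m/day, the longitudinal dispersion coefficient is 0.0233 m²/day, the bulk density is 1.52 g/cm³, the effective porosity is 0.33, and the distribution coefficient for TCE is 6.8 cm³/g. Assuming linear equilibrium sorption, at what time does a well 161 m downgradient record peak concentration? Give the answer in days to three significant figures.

14600 days

Retardation factor R = 1 + ρ_b·K_d/n = 1 + 1.52 × 6.8/0.33 = 32.32.
Sorption retards both mechanisms: v_R = v/R = 0.01105 m/day, D_R = D/R = 0.0007209 m²/day.
Peak time from v_R²t² + 2D_R t − x² = 0: t = (√(D_R² + v_R²x²) − D_R)/v_R².
√(D_R² + v_R²x²) = √(0.0007209² + 0.01105² × 161²) = 1.779; v_R² = 0.0001221.
t = (1.779 − 0.0007209)/0.0001221 = 14600 days.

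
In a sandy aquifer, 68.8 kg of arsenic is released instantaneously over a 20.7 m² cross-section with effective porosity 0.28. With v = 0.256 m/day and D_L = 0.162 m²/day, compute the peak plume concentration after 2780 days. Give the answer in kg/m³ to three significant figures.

The peak of an instantaneous 1D plume sits at x = vt; there the Gaussian factor is 1 and C_max = M/(n_e·A·√(4πDt)), where n_e·A is the pore area the mass is dissolved in.
√(4πDt) = √(4π × 0.162 × 2780) = 75.23 m, so C_max = 68.8/(0.28 × 20.7 × 75.23) = 0.158 kg/m³.

0.158 kg/m³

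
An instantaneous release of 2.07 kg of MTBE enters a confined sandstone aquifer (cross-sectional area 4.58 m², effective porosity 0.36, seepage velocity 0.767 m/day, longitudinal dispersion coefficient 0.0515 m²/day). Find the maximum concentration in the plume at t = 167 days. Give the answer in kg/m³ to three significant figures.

0.121 kg/m³

The peak of an instantaneous 1D plume sits at x = vt; there the Gaussian factor is 1 and C_max = M/(n_e·A·√(4πDt)), where n_e·A is the pore area the mass is dissolved in.
√(4πDt) = √(4π × 0.0515 × 167) = 10.40 m, so C_max = 2.07/(0.36 × 4.58 × 10.40) = 0.121 kg/m³.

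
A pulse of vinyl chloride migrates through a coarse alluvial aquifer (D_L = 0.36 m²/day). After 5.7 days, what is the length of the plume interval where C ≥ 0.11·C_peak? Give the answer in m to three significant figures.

The plume is Gaussian with σ = √(2Dt) = √(2 × 0.36 × 5.7) = 2.026 m.
C/C_peak = exp(−Δx²/(2σ²)) = 0.11 ⇒ Δx = σ·√(−2 ln 0.11) = 2.026 × 2.101 = 4.257 m.
Width = 2Δx = 8.51 m.

8.51 m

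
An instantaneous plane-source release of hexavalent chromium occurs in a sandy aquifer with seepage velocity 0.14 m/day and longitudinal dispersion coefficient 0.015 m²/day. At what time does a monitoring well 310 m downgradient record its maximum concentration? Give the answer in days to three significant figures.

For the 1D instantaneous-source solution, setting ∂C/∂t = 0 at fixed x gives v²t² + 2Dt − x² = 0, so t = (√(D² + v²x²) − D)/v².
√(D² + v²x²) = √(0.015² + 0.14² × 310²) = 43.40; v² = 0.0196.
t = (43.40 − 0.015)/0.0196 = 2210 days (vs. the pure-advection estimate x/v = 2210 d).

2210 days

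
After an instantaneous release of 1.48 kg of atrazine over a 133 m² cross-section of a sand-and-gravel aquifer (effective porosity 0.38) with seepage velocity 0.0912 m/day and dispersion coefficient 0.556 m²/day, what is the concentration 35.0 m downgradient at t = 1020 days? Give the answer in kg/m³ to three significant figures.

For an instantaneous plane source, C(x,t) = M/(n_e·A·√(4πDt)) · exp(−(x−vt)²/(4Dt)), with n_e·A the pore (flow) area.
Plume center vt = 0.0912 × 1020 = 93.024 m, so the well at 35.0 m is 58.024 m upgradient of the peak.
√(4πDt) = 84.42 m, giving peak height M/(n_e·A·√(4πDt)) = 1.48/(0.38 × 133 × 84.42) = 0.0003469 kg/m³.
(x−vt)²/(4Dt) = (-58.024)²/(4 × 0.556 × 1020) = 1.484; exp(−1.484) = 0.2267.
C = 0.0003469 × 0.2267 = 7.86e-05 kg/m³.

7.86e-05 kg/m³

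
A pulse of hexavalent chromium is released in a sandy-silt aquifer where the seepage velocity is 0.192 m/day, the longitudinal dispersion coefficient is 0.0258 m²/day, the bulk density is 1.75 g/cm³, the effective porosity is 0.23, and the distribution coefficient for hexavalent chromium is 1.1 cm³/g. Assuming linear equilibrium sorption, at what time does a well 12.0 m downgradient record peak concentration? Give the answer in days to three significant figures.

Retardation factor R = 1 + ρ_b·K_d/n = 1 + 1.75 × 1.1/0.23 = 9.370.
Sorption retards both mechanisms: v_R = v/R = 0.02049 m/day, D_R = D/R = 0.002753 m²/day.
Peak time from v_R²t² + 2D_R t − x² = 0: t = (√(D_R² + v_R²x²) − D_R)/v_R².
√(D_R² + v_R²x²) = √(0.002753² + 0.02049² × 12.0²) = 0.2459; v_R² = 0.0004198.
t = (0.2459 − 0.002753)/0.0004198 = 579 days.

579 days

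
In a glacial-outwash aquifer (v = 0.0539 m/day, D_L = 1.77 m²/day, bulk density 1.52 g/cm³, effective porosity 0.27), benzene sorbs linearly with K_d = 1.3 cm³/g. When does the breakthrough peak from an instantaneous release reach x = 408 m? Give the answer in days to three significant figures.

58100 days

Retardation factor R = 1 + ρ_b·K_d/n = 1 + 1.52 × 1.3/0.27 = 8.319.
Sorption retards both mechanisms: v_R = v/R = 0.006479 m/day, D_R = D/R = 0.2128 m²/day.
Peak time from v_R²t² + 2D_R t − x² = 0: t = (√(D_R² + v_R²x²) − D_R)/v_R².
√(D_R² + v_R²x²) = √(0.2128² + 0.006479² × 408²) = 2.652; v_R² = 4.198e-05.
t = (2.652 − 0.2128)/4.198e-05 = 58100 days.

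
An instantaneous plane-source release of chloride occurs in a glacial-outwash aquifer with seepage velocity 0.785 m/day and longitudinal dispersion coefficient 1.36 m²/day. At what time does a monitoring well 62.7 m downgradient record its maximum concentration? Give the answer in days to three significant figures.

For the 1D instantaneous-source solution, setting ∂C/∂t = 0 at fixed x gives v²t² + 2Dt − x² = 0, so t = (√(D² + v²x²) − D)/v².
√(D² + v²x²) = √(1.36² + 0.785² × 62.7²) = 49.24; v² = 0.616225.
t = (49.24 − 1.36)/0.616225 = 77.7 days (vs. the pure-advection estimate x/v = 79.9 d).

77.7 days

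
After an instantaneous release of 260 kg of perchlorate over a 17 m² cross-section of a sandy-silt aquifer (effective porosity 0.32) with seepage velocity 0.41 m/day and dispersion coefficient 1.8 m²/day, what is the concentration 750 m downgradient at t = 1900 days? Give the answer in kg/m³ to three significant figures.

For an instantaneous plane source, C(x,t) = M/(n_e·A·√(4πDt)) · exp(−(x−vt)²/(4Dt)), with n_e·A the pore (flow) area.
Plume center vt = 0.41 × 1900 = 779 m, so the well at 750 m is 29 m upgradient of the peak.
√(4πDt) = 207.3 m, giving peak height M/(n_e·A·√(4πDt)) = 260/(0.32 × 17 × 207.3) = 0.2306 kg/m³.
(x−vt)²/(4Dt) = (-29)²/(4 × 1.8 × 1900) = 0.06148; exp(−0.06148) = 0.9404.
C = 0.2306 × 0.9404 = 0.217 kg/m³.

0.217 kg/m³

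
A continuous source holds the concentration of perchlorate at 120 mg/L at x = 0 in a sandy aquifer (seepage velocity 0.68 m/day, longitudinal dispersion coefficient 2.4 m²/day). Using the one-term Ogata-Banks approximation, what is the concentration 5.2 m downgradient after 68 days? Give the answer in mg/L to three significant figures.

For a continuous step input, C/C₀ ≈ ½·erfc((x−vt)/(2√(Dt))).
vt = 0.68 × 68 = 46.24 m and 2√(Dt) = 2√(2.4 × 68) = 25.55 m.
Argument (x−vt)/(2√(Dt)) = (5.2 − 46.24)/25.55 = -1.606; ½·erfc(-1.606) = 0.9884.
C = 120 × 0.9884 = 119 mg/L.

119 mg/L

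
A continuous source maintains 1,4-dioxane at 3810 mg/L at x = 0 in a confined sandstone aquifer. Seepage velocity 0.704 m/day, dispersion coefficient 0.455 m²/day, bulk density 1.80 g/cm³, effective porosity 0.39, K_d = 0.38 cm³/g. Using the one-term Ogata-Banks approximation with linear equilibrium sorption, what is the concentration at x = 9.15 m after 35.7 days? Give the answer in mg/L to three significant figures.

1890 mg/L

Retardation factor R = 1 + ρ_b·K_d/n = 1 + 1.80 × 0.38/0.39 = 2.754.
Sorption retards both mechanisms: v_R = v/R = 0.2556 m/day, D_R = D/R = 0.1652 m²/day.
v_R·t = 0.2556 × 35.7 = 9.12492 m; 2√(D_R t) = 4.857 m; argument = (9.15 − 9.12492)/4.857 = 0.005164.
C = C₀ × ½·erfc(0.005164) = 3810 × 0.4971 = 1890 mg/L.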